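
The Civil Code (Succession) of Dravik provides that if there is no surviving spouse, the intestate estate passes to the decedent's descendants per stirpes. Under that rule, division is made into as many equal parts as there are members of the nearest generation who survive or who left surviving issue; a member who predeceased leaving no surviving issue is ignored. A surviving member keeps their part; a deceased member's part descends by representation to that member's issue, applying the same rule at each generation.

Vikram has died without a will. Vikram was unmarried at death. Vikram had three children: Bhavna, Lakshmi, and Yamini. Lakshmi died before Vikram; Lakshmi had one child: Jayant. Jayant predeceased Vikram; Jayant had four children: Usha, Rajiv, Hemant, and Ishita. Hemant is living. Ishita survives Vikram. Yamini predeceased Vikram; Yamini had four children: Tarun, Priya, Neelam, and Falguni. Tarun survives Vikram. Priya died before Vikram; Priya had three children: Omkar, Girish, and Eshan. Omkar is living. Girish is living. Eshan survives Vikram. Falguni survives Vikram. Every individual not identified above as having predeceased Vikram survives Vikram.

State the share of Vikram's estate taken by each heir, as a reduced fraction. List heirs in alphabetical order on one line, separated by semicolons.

Bhavna 1/3; Eshan 1/36; Falguni 1/12; Girish 1/36; Hemant 1/12; Ishita 1/12; Neelam 1/12; Omkar 1/36; Rajiv 1/12; Tarun 1/12; Usha 1/12

There is no surviving spouse, so the entire estate passes to Vikram's descendants per stirpes.
The estate is divided into 3 equal shares of 1/3 among Bhavna, Lakshmi, Yamini.
Bhavna is living and takes 1/3.
Lakshmi predeceased; the 1/3 allotted to Lakshmi's branch passes to Lakshmi's issue by representation.
Jayant's line is the sole branch at this level, so the full 1/3 passes to Jayant's issue by representation.
The 1/3 is divided into 4 equal shares of 1/12 among Usha, Rajiv, Hemant, Ishita.
Usha is living and takes 1/12.
Rajiv is living and takes 1/12.
Hemant is living and takes 1/12.
Ishita is living and takes 1/12.
Yamini predeceased; the 1/3 allotted to Yamini's branch passes to Yamini's issue by representation.
The 1/3 is divided into 4 equal shares of 1/12 among Tarun, Priya, Neelam, Falguni.
Tarun is living and takes 1/12.
Priya predeceased; the 1/12 allotted to Priya's branch passes to Priya's issue by representation.
The 1/12 is divided into 3 equal shares of 1/36 among Omkar, Girish, Eshan.
Omkar is living and takes 1/36.
Girish is living and takes 1/36.
Eshan is living and takes 1/36.
Neelam is living and takes 1/12.
Falguni is living and takes 1/12.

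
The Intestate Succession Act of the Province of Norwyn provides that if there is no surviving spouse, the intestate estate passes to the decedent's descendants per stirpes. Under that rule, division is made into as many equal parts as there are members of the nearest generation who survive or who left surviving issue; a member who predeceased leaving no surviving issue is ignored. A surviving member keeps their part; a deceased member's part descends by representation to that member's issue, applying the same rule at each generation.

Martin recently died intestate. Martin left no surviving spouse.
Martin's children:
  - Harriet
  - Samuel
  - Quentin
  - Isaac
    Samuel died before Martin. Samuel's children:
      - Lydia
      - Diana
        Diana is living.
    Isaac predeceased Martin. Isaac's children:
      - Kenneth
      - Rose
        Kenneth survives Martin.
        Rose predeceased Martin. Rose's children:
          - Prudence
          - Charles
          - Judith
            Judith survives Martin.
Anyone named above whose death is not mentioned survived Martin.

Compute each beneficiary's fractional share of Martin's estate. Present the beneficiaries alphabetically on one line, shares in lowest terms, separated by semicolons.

There is no surviving spouse, so the entire estate passes to Martin's descendants per stirpes.
The estate is divided into 4 equal shares of 1/4 among Harriet, Samuel, Quentin, Isaac.
Harriet is living and takes 1/4.
Samuel predeceased; the 1/4 allotted to Samuel's branch passes to Samuel's issue by representation.
The 1/4 is divided into 2 equal shares of 1/8 among Lydia, Diana.
Lydia is living and takes 1/8.
Diana is living and takes 1/8.
Quentin is living and takes 1/4.
Isaac predeceased; the 1/4 allotted to Isaac's branch passes to Isaac's issue by representation.
The 1/4 is divided into 2 equal shares of 1/8 among Kenneth, Rose.
Kenneth is living and takes 1/8.
Rose predeceased; the 1/8 allotted to Rose's branch passes to Rose's issue by representation.
The 1/8 is divided into 3 equal shares of 1/24 among Prudence, Charles, Judith.
Prudence is living and takes 1/24.
Charles is living and takes 1/24.
Judith is living and takes 1/24.

Charles 1/24; Diana 1/8; Harriet 1/4; Judith 1/24; Kenneth 1/8; Lydia 1/8; Prudence 1/24; Quentin 1/4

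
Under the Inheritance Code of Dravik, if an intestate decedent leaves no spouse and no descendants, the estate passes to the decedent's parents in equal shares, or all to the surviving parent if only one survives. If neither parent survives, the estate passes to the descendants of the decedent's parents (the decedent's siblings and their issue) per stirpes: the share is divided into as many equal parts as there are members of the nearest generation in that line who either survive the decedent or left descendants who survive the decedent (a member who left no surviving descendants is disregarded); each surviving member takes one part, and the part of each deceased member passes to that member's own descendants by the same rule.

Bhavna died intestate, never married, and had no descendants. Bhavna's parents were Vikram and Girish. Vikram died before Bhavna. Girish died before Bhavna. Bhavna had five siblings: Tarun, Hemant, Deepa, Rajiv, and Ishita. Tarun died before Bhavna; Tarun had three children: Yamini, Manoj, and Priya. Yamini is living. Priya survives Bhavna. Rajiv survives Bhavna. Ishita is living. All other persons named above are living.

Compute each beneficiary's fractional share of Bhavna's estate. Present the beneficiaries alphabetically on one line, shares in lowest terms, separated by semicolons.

Deepa 1/5; Hemant 1/5; Ishita 1/5; Manoj 1/15; Priya 1/15; Rajiv 1/5; Yamini 1/15

Neither parent survives and there are no descendants, so the estate passes to Bhavna's siblings and their issue per stirpes.
The estate is divided into 5 equal shares of 1/5 among Tarun, Hemant, Deepa, Rajiv, Ishita.
Tarun predeceased; the 1/5 allotted to Tarun's branch passes to Tarun's issue by representation.
The 1/5 is divided into 3 equal shares of 1/15 among Yamini, Manoj, Priya.
Yamini is living and takes 1/15.
Manoj is living and takes 1/15.
Priya is living and takes 1/15.
Hemant is living and takes 1/5.
Deepa is living and takes 1/5.
Rajiv is living and takes 1/5.
Ishita is living and takes 1/5.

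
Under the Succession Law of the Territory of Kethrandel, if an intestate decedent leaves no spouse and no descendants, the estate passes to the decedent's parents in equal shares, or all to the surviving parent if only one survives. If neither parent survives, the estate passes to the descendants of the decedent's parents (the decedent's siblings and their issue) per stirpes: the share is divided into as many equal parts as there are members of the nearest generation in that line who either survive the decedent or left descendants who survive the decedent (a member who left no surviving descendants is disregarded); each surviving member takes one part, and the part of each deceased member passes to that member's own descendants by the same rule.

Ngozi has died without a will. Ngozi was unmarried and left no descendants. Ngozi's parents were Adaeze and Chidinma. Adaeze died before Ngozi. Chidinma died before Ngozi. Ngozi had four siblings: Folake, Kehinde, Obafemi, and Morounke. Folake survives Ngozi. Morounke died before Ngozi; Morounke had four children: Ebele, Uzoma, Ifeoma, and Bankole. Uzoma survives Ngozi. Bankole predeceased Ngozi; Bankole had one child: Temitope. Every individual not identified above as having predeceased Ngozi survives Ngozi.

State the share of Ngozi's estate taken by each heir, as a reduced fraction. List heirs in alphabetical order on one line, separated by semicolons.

Ebele 1/16; Folake 1/4; Ifeoma 1/16; Kehinde 1/4; Obafemi 1/4; Temitope 1/16; Uzoma 1/16

Neither parent survives and there are no descendants, so the estate passes to Ngozi's siblings and their issue per stirpes.
The estate is divided into 4 equal shares of 1/4 among Folake, Kehinde, Obafemi, Morounke.
Folake is living and takes 1/4.
Kehinde is living and takes 1/4.
Obafemi is living and takes 1/4.
Morounke predeceased; the 1/4 allotted to Morounke's branch passes to Morounke's issue by representation.
The 1/4 is divided into 4 equal shares of 1/16 among Ebele, Uzoma, Ifeoma, Bankole.
Ebele is living and takes 1/16.
Uzoma is living and takes 1/16.
Ifeoma is living and takes 1/16.
Bankole predeceased; the 1/16 allotted to Bankole's branch passes to Bankole's issue by representation.
Temitope is the sole taker at this level and receives the full 1/16.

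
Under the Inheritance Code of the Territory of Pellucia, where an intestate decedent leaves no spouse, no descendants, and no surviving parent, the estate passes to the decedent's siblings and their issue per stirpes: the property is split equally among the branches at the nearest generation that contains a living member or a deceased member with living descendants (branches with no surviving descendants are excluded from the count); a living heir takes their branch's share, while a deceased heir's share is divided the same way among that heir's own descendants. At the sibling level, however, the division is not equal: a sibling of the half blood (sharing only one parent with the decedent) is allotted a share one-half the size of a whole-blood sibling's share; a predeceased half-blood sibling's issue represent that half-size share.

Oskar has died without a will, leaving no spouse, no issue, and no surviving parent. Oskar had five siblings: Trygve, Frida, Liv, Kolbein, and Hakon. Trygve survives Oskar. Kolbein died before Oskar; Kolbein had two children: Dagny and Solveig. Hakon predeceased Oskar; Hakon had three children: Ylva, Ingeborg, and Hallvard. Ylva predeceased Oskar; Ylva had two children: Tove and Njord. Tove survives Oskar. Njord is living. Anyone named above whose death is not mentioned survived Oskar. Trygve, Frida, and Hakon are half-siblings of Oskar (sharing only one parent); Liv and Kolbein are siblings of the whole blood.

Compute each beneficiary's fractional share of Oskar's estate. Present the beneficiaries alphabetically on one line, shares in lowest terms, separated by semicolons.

Dagny 1/7; Frida 1/7; Hallvard 1/21; Ingeborg 1/21; Liv 2/7; Njord 1/42; Solveig 1/7; Tove 1/42; Trygve 1/7

No spouse, descendants, or parent survives, so the estate passes to Oskar's siblings per stirpes.
Half-blood siblings count for one-half the weight of whole-blood siblings at the initial division.
Dividing 1 in proportion to weights (total weight 7/2): Trygve (weight 1/2) → 1/7; Frida (weight 1/2) → 1/7; Liv (weight 1) → 2/7; Kolbein (weight 1) → 2/7; Hakon (weight 1/2) → 1/7.
Trygve is living and takes 1/7.
Frida is living and takes 1/7.
Liv is living and takes 2/7.
Kolbein predeceased; the 2/7 allotted to Kolbein's branch passes to Kolbein's issue by representation.
The 2/7 is divided into 2 equal shares of 1/7 among Dagny, Solveig.
Dagny is living and takes 1/7.
Solveig is living and takes 1/7.
Hakon predeceased; the 1/7 allotted to Hakon's branch passes to Hakon's issue by representation.
The 1/7 is divided into 3 equal shares of 1/21 among Ylva, Ingeborg, Hallvard.
Ylva predeceased; the 1/21 allotted to Ylva's branch passes to Ylva's issue by representation.
The 1/21 is divided into 2 equal shares of 1/42 among Tove, Njord.
Tove is living and takes 1/42.
Njord is living and takes 1/42.
Ingeborg is living and takes 1/21.
Hallvard is living and takes 1/21.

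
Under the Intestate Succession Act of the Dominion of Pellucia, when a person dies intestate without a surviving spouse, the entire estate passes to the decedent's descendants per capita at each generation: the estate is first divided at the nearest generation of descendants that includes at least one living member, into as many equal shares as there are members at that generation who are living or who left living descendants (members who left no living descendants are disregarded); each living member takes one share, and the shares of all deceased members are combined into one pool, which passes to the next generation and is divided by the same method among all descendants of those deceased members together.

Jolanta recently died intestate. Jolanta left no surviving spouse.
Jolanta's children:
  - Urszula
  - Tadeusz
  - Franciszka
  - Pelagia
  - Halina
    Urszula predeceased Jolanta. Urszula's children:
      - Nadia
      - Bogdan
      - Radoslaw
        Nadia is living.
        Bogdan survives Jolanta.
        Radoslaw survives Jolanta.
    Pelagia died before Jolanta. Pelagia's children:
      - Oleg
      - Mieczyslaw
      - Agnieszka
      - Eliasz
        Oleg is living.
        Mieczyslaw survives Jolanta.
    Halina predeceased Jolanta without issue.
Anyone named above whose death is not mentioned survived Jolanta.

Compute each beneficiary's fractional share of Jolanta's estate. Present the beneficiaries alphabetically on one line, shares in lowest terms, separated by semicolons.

Agnieszka 1/14; Bogdan 1/14; Eliasz 1/14; Franciszka 1/4; Mieczyslaw 1/14; Nadia 1/14; Oleg 1/14; Radoslaw 1/14; Tadeusz 1/4

There is no surviving spouse, so the entire estate passes to Jolanta's descendants per capita at each generation.
At generation 1 (Urszula, Tadeusz, Franciszka, Pelagia) there are 4 shares of (1)/4 = 1/4 each.
Living: Tadeusz and Franciszka — each takes 1/4.
Deceased: Urszula and Pelagia. Their combined 1/2 is pooled and carried to generation 2.
At generation 2 (Nadia, Bogdan, Radoslaw, Oleg, Mieczyslaw, Agnieszka, Eliasz) there are 7 shares of (1/2)/7 = 1/14 each.
Living: Nadia, Bogdan, Radoslaw, Oleg, Mieczyslaw, Agnieszka, and Eliasz — each takes 1/14.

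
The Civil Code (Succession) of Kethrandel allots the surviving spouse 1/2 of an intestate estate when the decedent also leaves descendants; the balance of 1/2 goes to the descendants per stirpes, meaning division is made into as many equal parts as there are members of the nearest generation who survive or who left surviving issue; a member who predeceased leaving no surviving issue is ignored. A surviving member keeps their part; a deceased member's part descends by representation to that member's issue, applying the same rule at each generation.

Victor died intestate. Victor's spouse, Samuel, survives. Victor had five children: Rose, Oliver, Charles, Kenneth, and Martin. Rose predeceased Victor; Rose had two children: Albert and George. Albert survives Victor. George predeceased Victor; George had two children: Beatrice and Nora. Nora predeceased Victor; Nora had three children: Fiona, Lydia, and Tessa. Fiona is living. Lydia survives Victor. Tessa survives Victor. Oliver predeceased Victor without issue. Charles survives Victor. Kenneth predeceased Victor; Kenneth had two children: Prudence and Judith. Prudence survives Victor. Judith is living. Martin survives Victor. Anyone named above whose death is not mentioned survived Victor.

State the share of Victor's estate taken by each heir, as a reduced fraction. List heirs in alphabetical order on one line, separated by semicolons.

Samuel, as surviving spouse, takes 1/2.
The remaining 1/2 passes to Victor's descendants per stirpes.
Oliver left no surviving issue, so that branch lapses and is disregarded.
The 1/2 is divided into 4 equal shares of 1/8 among Rose, Charles, Kenneth, Martin.
Rose predeceased; the 1/8 allotted to Rose's branch passes to Rose's issue by representation.
The 1/8 is divided into 2 equal shares of 1/16 among Albert, George.
Albert is living and takes 1/16.
George predeceased; the 1/16 allotted to George's branch passes to George's issue by representation.
The 1/16 is divided into 2 equal shares of 1/32 among Beatrice, Nora.
Beatrice is living and takes 1/32.
Nora predeceased; the 1/32 allotted to Nora's branch passes to Nora's issue by representation.
The 1/32 is divided into 3 equal shares of 1/96 among Fiona, Lydia, Tessa.
Fiona is living and takes 1/96.
Lydia is living and takes 1/96.
Tessa is living and takes 1/96.
Charles is living and takes 1/8.
Kenneth predeceased; the 1/8 allotted to Kenneth's branch passes to Kenneth's issue by representation.
The 1/8 is divided into 2 equal shares of 1/16 among Prudence, Judith.
Prudence is living and takes 1/16.
Judith is living and takes 1/16.
Martin is living and takes 1/8.

Albert 1/16; Beatrice 1/32; Charles 1/8; Fiona 1/96; Judith 1/16; Lydia 1/96; Martin 1/8; Prudence 1/16; Samuel 1/2; Tessa 1/96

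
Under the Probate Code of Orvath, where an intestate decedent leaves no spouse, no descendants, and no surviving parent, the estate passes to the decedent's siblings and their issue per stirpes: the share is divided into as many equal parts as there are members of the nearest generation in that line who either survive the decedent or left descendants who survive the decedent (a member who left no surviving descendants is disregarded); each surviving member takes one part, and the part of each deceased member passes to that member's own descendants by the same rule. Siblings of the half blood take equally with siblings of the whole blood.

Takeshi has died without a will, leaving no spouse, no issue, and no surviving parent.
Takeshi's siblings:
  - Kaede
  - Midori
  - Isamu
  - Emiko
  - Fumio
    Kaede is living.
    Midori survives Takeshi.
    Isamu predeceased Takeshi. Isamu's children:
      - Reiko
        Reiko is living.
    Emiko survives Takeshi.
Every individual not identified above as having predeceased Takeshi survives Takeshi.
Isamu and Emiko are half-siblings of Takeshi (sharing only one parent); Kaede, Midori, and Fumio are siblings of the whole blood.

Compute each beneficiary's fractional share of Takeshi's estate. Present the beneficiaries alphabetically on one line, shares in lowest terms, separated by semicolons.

No spouse, descendants, or parent survives, so the estate passes to Takeshi's siblings per stirpes.
Half-blood and whole-blood siblings take equally under the stated rule.
The estate is divided into 5 equal shares of 1/5 among Kaede, Midori, Isamu, Emiko, Fumio.
Kaede is living and takes 1/5.
Midori is living and takes 1/5.
Isamu predeceased; the 1/5 allotted to Isamu's branch passes to Isamu's issue by representation.
Reiko is the sole taker at this level and receives the full 1/5.
Emiko is living and takes 1/5.
Fumio is living and takes 1/5.

Emiko 1/5; Fumio 1/5; Kaede 1/5; Midori 1/5; Reiko 1/5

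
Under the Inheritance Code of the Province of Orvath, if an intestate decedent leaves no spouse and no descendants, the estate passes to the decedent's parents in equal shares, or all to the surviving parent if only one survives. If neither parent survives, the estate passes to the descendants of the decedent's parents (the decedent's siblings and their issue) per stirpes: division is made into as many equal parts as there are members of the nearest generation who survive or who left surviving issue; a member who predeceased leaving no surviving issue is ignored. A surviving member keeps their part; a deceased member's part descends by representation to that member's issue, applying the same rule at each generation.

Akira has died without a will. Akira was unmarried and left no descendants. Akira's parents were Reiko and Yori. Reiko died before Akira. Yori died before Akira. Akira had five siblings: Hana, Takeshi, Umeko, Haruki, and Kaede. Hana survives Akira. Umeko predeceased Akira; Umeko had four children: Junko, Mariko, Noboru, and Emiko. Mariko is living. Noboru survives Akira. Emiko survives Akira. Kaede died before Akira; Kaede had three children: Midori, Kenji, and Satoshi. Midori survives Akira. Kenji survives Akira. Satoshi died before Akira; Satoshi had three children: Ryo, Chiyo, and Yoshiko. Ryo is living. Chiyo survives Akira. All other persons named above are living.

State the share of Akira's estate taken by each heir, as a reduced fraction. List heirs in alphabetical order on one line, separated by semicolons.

Neither parent survives and there are no descendants, so the estate passes to Akira's siblings and their issue per stirpes.
The estate is divided into 5 equal shares of 1/5 among Hana, Takeshi, Umeko, Haruki, Kaede.
Hana is living and takes 1/5.
Takeshi is living and takes 1/5.
Umeko predeceased; the 1/5 allotted to Umeko's branch passes to Umeko's issue by representation.
The 1/5 is divided into 4 equal shares of 1/20 among Junko, Mariko, Noboru, Emiko.
Junko is living and takes 1/20.
Mariko is living and takes 1/20.
Noboru is living and takes 1/20.
Emiko is living and takes 1/20.
Haruki is living and takes 1/5.
Kaede predeceased; the 1/5 allotted to Kaede's branch passes to Kaede's issue by representation.
The 1/5 is divided into 3 equal shares of 1/15 among Midori, Kenji, Satoshi.
Midori is living and takes 1/15.
Kenji is living and takes 1/15.
Satoshi predeceased; the 1/15 allotted to Satoshi's branch passes to Satoshi's issue by representation.
The 1/15 is divided into 3 equal shares of 1/45 among Ryo, Chiyo, Yoshiko.
Ryo is living and takes 1/45.
Chiyo is living and takes 1/45.
Yoshiko is living and takes 1/45.

Chiyo 1/45; Emiko 1/20; Hana 1/5; Haruki 1/5; Junko 1/20; Kenji 1/15; Mariko 1/20; Midori 1/15; Noboru 1/20; Ryo 1/45; Takeshi 1/5; Yoshiko 1/45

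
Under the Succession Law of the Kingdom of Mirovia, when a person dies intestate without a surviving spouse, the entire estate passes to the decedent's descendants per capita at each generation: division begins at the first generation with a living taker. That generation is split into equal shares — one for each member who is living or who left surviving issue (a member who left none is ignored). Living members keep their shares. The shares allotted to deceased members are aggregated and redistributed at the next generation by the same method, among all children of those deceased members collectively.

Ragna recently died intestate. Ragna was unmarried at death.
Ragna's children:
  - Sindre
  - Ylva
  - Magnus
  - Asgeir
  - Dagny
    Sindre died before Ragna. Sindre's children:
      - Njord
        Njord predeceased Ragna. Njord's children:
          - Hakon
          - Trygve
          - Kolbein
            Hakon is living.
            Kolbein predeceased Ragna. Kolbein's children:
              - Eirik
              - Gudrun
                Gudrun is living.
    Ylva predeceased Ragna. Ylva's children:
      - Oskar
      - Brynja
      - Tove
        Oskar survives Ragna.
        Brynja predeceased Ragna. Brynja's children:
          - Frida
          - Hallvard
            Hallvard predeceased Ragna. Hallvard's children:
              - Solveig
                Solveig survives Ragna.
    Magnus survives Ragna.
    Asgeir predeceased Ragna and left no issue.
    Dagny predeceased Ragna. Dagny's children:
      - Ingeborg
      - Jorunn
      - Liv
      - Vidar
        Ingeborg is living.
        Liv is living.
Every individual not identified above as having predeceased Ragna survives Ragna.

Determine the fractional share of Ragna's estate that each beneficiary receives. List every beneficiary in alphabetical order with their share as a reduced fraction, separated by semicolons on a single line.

There is no surviving spouse, so the entire estate passes to Ragna's descendants per capita at each generation.
At generation 1 (Sindre, Ylva, Magnus, Dagny) there are 4 shares of (1)/4 = 1/4 each.
Living: Magnus — each takes 1/4.
Deceased: Sindre, Ylva, and Dagny. Their combined 3/4 is pooled and carried to generation 2.
At generation 2 (Njord, Oskar, Brynja, Tove, Ingeborg, Jorunn, Liv, Vidar) there are 8 shares of (3/4)/8 = 3/32 each.
Living: Oskar, Tove, Ingeborg, Jorunn, Liv, and Vidar — each takes 3/32.
Deceased: Njord and Brynja. Their combined 3/16 is pooled and carried to generation 3.
At generation 3 (Hakon, Trygve, Kolbein, Frida, Hallvard) there are 5 shares of (3/16)/5 = 3/80 each.
Living: Hakon, Trygve, and Frida — each takes 3/80.
Deceased: Kolbein and Hallvard. Their combined 3/40 is pooled and carried to generation 4.
At generation 4 (Eirik, Gudrun, Solveig) there are 3 shares of (3/40)/3 = 1/40 each.
Living: Eirik, Gudrun, and Solveig — each takes 1/40.

Eirik 1/40; Frida 3/80; Gudrun 1/40; Hakon 3/80; Ingeborg 3/32; Jorunn 3/32; Liv 3/32; Magnus 1/4; Oskar 3/32; Solveig 1/40; Tove 3/32; Trygve 3/80; Vidar 3/32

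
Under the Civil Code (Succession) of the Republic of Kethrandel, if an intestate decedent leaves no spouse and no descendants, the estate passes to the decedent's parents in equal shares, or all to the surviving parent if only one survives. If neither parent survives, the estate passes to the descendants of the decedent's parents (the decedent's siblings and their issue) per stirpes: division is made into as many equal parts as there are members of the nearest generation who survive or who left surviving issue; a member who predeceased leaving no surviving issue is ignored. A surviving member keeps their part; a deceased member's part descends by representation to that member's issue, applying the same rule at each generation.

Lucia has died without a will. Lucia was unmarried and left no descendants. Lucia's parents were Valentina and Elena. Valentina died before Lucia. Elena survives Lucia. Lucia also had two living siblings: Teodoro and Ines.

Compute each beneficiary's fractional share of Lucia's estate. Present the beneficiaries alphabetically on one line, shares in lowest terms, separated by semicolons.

Elena 1

Only one parent, Elena, survives, so Elena takes the entire estate. The siblings take nothing because a surviving parent has priority.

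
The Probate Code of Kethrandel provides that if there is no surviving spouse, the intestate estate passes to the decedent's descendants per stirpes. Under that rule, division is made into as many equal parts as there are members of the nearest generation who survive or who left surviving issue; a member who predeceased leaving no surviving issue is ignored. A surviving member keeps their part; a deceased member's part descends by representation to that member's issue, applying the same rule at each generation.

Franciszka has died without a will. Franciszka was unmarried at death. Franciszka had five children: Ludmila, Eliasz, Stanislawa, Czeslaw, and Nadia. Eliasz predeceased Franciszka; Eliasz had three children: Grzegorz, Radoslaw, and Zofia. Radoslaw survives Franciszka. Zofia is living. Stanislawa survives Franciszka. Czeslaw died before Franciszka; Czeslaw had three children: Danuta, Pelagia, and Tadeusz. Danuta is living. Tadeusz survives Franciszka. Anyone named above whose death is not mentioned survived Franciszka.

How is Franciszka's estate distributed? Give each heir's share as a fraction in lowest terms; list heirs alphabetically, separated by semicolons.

Danuta 1/15; Grzegorz 1/15; Ludmila 1/5; Nadia 1/5; Pelagia 1/15; Radoslaw 1/15; Stanislawa 1/5; Tadeusz 1/15; Zofia 1/15

There is no surviving spouse, so the entire estate passes to Franciszka's descendants per stirpes.
The estate is divided into 5 equal shares of 1/5 among Ludmila, Eliasz, Stanislawa, Czeslaw, Nadia.
Ludmila is living and takes 1/5.
Eliasz predeceased; the 1/5 allotted to Eliasz's branch passes to Eliasz's issue by representation.
The 1/5 is divided into 3 equal shares of 1/15 among Grzegorz, Radoslaw, Zofia.
Grzegorz is living and takes 1/15.
Radoslaw is living and takes 1/15.
Zofia is living and takes 1/15.
Stanislawa is living and takes 1/5.
Czeslaw predeceased; the 1/5 allotted to Czeslaw's branch passes to Czeslaw's issue by representation.
The 1/5 is divided into 3 equal shares of 1/15 among Danuta, Pelagia, Tadeusz.
Danuta is living and takes 1/15.
Pelagia is living and takes 1/15.
Tadeusz is living and takes 1/15.
Nadia is living and takes 1/5.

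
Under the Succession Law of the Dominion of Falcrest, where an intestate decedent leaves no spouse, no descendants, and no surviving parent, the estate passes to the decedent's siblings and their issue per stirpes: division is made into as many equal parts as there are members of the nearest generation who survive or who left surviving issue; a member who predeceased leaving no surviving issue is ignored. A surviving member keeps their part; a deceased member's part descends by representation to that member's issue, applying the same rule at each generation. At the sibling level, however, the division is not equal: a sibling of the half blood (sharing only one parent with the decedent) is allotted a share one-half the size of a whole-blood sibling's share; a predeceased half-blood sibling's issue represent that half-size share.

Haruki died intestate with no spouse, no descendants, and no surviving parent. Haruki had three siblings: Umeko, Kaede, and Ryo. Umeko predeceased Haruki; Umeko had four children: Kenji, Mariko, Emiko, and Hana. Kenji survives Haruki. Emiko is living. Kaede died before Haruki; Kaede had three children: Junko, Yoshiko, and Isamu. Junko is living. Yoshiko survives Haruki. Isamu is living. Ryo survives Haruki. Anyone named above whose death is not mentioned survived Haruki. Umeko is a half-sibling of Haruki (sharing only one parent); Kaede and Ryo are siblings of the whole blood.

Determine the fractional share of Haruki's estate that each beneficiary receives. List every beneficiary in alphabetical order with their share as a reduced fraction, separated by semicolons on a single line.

Emiko 1/20; Hana 1/20; Isamu 2/15; Junko 2/15; Kenji 1/20; Mariko 1/20; Ryo 2/5; Yoshiko 2/15

No spouse, descendants, or parent survives, so the estate passes to Haruki's siblings per stirpes.
Half-blood siblings count for one-half the weight of whole-blood siblings at the initial division.
Dividing 1 in proportion to weights (total weight 5/2): Umeko (weight 1/2) → 1/5; Kaede (weight 1) → 2/5; Ryo (weight 1) → 2/5.
Umeko predeceased; the 1/5 allotted to Umeko's branch passes to Umeko's issue by representation.
The 1/5 is divided into 4 equal shares of 1/20 among Kenji, Mariko, Emiko, Hana.
Kenji is living and takes 1/20.
Mariko is living and takes 1/20.
Emiko is living and takes 1/20.
Hana is living and takes 1/20.
Kaede predeceased; the 2/5 allotted to Kaede's branch passes to Kaede's issue by representation.
The 2/5 is divided into 3 equal shares of 2/15 among Junko, Yoshiko, Isamu.
Junko is living and takes 2/15.
Yoshiko is living and takes 2/15.
Isamu is living and takes 2/15.
Ryo is living and takes 2/5.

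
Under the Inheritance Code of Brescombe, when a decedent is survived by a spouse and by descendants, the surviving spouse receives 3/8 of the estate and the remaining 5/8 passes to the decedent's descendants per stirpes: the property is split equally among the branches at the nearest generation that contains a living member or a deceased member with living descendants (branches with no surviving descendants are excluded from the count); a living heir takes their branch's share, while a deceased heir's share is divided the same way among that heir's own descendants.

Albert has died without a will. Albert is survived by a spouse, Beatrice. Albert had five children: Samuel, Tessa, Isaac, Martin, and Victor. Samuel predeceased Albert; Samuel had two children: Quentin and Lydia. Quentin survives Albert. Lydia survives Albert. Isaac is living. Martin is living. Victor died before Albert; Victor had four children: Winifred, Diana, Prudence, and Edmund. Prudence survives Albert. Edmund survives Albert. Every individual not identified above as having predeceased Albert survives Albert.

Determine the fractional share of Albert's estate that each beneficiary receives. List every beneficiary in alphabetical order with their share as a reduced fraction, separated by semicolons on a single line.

Beatrice 3/8; Diana 1/32; Edmund 1/32; Isaac 1/8; Lydia 1/16; Martin 1/8; Prudence 1/32; Quentin 1/16; Tessa 1/8; Winifred 1/32

Beatrice, as surviving spouse, takes 3/8.
The remaining 5/8 passes to Albert's descendants per stirpes.
The 5/8 is divided into 5 equal shares of 1/8 among Samuel, Tessa, Isaac, Martin, Victor.
Samuel predeceased; the 1/8 allotted to Samuel's branch passes to Samuel's issue by representation.
The 1/8 is divided into 2 equal shares of 1/16 among Quentin, Lydia.
Quentin is living and takes 1/16.
Lydia is living and takes 1/16.
Tessa is living and takes 1/8.
Isaac is living and takes 1/8.
Martin is living and takes 1/8.
Victor predeceased; the 1/8 allotted to Victor's branch passes to Victor's issue by representation.
The 1/8 is divided into 4 equal shares of 1/32 among Winifred, Diana, Prudence, Edmund.
Winifred is living and takes 1/32.
Diana is living and takes 1/32.
Prudence is living and takes 1/32.
Edmund is living and takes 1/32.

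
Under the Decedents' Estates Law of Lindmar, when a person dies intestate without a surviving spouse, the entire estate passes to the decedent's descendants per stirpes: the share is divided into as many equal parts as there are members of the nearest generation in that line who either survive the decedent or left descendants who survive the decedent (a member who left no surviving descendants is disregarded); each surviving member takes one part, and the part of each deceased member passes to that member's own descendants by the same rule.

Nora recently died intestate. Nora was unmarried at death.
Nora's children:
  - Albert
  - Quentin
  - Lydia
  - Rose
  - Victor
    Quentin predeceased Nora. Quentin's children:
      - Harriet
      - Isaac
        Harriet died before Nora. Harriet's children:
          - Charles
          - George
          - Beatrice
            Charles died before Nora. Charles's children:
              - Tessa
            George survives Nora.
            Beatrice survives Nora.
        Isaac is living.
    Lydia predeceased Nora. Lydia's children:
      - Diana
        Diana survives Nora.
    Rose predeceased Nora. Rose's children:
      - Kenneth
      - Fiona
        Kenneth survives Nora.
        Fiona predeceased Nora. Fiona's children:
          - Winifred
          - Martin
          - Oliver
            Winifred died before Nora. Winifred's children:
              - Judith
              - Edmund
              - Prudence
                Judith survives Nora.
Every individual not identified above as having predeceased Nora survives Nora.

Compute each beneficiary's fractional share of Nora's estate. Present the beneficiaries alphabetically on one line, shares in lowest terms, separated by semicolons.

Albert 1/5; Beatrice 1/30; Diana 1/5; Edmund 1/90; George 1/30; Isaac 1/10; Judith 1/90; Kenneth 1/10; Martin 1/30; Oliver 1/30; Prudence 1/90; Tessa 1/30; Victor 1/5

There is no surviving spouse, so the entire estate passes to Nora's descendants per stirpes.
The estate is divided into 5 equal shares of 1/5 among Albert, Quentin, Lydia, Rose, Victor.
Albert is living and takes 1/5.
Quentin predeceased; the 1/5 allotted to Quentin's branch passes to Quentin's issue by representation.
The 1/5 is divided into 2 equal shares of 1/10 among Harriet, Isaac.
Harriet predeceased; the 1/10 allotted to Harriet's branch passes to Harriet's issue by representation.
The 1/10 is divided into 3 equal shares of 1/30 among Charles, George, Beatrice.
Charles predeceased; the 1/30 allotted to Charles's branch passes to Charles's issue by representation.
Tessa is the sole taker at this level and receives the full 1/30.
George is living and takes 1/30.
Beatrice is living and takes 1/30.
Isaac is living and takes 1/10.
Lydia predeceased; the 1/5 allotted to Lydia's branch passes to Lydia's issue by representation.
Diana is the sole taker at this level and receives the full 1/5.
Rose predeceased; the 1/5 allotted to Rose's branch passes to Rose's issue by representation.
The 1/5 is divided into 2 equal shares of 1/10 among Kenneth, Fiona.
Kenneth is living and takes 1/10.
Fiona predeceased; the 1/10 allotted to Fiona's branch passes to Fiona's issue by representation.
The 1/10 is divided into 3 equal shares of 1/30 among Winifred, Martin, Oliver.
Winifred predeceased; the 1/30 allotted to Winifred's branch passes to Winifred's issue by representation.
The 1/30 is divided into 3 equal shares of 1/90 among Judith, Edmund, Prudence.
Judith is living and takes 1/90.
Edmund is living and takes 1/90.
Prudence is living and takes 1/90.
Martin is living and takes 1/30.
Oliver is living and takes 1/30.
Victor is living and takes 1/5.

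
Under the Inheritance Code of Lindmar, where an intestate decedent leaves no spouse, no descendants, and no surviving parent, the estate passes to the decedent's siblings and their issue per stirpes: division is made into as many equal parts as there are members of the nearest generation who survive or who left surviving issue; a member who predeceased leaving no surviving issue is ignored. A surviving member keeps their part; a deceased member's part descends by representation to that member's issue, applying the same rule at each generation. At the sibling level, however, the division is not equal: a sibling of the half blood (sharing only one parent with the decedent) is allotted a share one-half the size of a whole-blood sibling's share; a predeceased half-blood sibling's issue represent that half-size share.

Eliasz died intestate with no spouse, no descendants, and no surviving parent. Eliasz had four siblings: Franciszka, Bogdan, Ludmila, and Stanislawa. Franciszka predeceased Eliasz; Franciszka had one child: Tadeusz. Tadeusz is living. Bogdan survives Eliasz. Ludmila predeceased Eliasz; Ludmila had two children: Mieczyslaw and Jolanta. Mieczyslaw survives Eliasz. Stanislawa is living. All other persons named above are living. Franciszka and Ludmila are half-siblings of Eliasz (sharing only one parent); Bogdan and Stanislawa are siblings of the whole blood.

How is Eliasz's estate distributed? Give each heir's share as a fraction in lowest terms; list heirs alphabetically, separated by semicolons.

Bogdan 1/3; Jolanta 1/12; Mieczyslaw 1/12; Stanislawa 1/3; Tadeusz 1/6

No spouse, descendants, or parent survives, so the estate passes to Eliasz's siblings per stirpes.
Half-blood siblings count for one-half the weight of whole-blood siblings at the initial division.
Dividing 1 in proportion to weights (total weight 3): Franciszka (weight 1/2) → 1/6; Bogdan (weight 1) → 1/3; Ludmila (weight 1/2) → 1/6; Stanislawa (weight 1) → 1/3.
Franciszka predeceased; the 1/6 allotted to Franciszka's branch passes to Franciszka's issue by representation.
Tadeusz is the sole taker at this level and receives the full 1/6.
Bogdan is living and takes 1/3.
Ludmila predeceased; the 1/6 allotted to Ludmila's branch passes to Ludmila's issue by representation.
The 1/6 is divided into 2 equal shares of 1/12 among Mieczyslaw, Jolanta.
Mieczyslaw is living and takes 1/12.
Jolanta is living and takes 1/12.
Stanislawa is living and takes 1/3.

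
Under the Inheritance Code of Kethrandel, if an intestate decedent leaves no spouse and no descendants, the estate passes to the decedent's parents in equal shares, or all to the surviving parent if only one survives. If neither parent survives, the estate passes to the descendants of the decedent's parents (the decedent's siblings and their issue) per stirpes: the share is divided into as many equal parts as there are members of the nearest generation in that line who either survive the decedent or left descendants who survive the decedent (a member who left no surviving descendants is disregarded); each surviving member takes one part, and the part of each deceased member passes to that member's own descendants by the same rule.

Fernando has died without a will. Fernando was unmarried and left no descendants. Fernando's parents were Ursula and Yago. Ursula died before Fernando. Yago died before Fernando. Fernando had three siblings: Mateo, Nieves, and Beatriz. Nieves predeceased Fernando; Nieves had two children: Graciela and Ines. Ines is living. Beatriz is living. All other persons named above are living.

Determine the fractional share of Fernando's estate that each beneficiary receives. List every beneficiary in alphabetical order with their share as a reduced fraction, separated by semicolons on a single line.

Neither parent survives and there are no descendants, so the estate passes to Fernando's siblings and their issue per stirpes.
The estate is divided into 3 equal shares of 1/3 among Mateo, Nieves, Beatriz.
Mateo is living and takes 1/3.
Nieves predeceased; the 1/3 allotted to Nieves's branch passes to Nieves's issue by representation.
The 1/3 is divided into 2 equal shares of 1/6 among Graciela, Ines.
Graciela is living and takes 1/6.
Ines is living and takes 1/6.
Beatriz is living and takes 1/3.

Beatriz 1/3; Graciela 1/6; Ines 1/6; Mateo 1/3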